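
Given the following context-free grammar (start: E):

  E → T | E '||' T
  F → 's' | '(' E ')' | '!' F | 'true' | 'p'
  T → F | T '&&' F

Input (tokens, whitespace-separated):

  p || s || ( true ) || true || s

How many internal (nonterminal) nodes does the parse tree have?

18

[E [E [E [E [E [T [F p]]] || [T [F s]]] || [T [F ( [E [T [F true]]] )]]] || [T [F true]]] || [T [F s]]]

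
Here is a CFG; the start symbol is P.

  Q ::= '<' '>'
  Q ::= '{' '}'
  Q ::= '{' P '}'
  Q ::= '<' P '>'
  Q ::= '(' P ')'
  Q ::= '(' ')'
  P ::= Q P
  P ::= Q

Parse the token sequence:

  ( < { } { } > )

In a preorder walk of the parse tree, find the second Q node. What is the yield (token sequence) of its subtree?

< { } { } >

[P [Q ( [P [Q < [P [Q { }] [P [Q { }]]] >]] )]]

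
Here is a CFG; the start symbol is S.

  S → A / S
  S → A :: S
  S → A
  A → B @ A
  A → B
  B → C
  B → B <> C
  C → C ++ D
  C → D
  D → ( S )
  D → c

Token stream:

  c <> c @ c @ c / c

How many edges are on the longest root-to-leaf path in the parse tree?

[S [A [B [B [C [D c]]] <> [C [D c]]] @ [A [B [C [D c]]] @ [A [B [C [D c]]]]]] / [S [A [B [C [D c]]]]]]

7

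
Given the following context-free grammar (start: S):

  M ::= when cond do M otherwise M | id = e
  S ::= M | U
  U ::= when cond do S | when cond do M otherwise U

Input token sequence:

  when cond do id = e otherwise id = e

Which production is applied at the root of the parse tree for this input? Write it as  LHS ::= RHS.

[S [M when cond do [M id = e] otherwise [M id = e]]]

S ::= M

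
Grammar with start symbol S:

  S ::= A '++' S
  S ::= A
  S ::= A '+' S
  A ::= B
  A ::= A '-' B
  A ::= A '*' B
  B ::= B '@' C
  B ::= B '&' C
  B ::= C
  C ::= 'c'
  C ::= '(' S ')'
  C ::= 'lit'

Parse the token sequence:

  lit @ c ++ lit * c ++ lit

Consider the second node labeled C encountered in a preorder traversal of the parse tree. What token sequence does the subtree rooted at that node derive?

[S [A [B [B [C lit]] @ [C c]]] ++ [S [A [A [B [C lit]]] * [B [C c]]] ++ [S [A [B [C lit]]]]]]

c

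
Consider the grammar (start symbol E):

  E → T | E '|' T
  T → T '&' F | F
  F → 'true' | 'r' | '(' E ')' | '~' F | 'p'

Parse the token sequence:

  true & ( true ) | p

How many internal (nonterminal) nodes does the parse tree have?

[E [E [T [T [F true]] & [F ( [E [T [F true]]] )]]] | [T [F p]]]

11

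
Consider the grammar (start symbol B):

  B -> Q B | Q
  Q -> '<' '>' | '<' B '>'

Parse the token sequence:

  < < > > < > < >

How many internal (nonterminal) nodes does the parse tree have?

[B [Q < [B [Q < >]] >] [B [Q < >] [B [Q < >]]]]

8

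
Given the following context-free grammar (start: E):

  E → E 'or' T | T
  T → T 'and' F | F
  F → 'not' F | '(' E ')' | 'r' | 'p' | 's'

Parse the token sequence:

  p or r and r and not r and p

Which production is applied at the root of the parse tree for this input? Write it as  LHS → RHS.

[E [E [T [F p]]] or [T [T [T [T [F r]] and [F r]] and [F not [F r]]] and [F p]]]

E → E 'or' T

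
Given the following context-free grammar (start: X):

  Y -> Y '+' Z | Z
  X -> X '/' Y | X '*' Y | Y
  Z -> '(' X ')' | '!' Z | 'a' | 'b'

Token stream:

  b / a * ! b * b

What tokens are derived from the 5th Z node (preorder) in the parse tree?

[X [X [X [X [Y [Z b]]] / [Y [Z a]]] * [Y [Z ! [Z b]]]] * [Y [Z b]]]

b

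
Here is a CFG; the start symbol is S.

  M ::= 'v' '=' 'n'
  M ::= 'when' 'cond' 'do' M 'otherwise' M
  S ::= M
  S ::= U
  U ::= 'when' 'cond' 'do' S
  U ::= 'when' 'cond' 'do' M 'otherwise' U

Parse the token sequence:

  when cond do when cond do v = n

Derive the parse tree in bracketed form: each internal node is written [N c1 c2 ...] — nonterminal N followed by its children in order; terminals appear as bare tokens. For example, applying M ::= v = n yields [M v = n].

S
U
when cond do S
when cond do U
when cond do when cond do S
when cond do when cond do M
when cond do when cond do v = n

[S [U when cond do [S [U when cond do [S [M v = n]]]]]]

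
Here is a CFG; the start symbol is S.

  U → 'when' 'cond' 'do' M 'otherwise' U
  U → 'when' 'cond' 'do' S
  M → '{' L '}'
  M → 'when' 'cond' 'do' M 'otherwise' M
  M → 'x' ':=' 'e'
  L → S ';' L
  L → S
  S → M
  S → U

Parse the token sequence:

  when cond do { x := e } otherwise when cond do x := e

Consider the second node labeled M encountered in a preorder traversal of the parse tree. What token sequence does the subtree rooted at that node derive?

[S [U when cond do [M { [L [S [M x := e]]] }] otherwise [U when cond do [S [M x := e]]]]]

x := e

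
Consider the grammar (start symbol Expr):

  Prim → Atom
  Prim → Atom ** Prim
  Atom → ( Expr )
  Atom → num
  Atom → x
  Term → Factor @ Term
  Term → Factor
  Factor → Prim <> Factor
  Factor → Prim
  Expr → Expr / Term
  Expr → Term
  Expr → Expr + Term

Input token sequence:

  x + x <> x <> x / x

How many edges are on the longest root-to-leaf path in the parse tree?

8

[Expr [Expr [Expr [Term [Factor [Prim [Atom x]]]]] + [Term [Factor [Prim [Atom x]] <> [Factor [Prim [Atom x]] <> [Factor [Prim [Atom x]]]]]]] / [Term [Factor [Prim [Atom x]]]]]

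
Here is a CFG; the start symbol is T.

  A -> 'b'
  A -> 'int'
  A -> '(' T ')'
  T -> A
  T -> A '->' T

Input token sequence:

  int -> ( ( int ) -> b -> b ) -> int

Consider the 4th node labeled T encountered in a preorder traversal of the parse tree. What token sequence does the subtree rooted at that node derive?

[T [A int] -> [T [A ( [T [A ( [T [A int]] )] -> [T [A b] -> [T [A b]]]] )] -> [T [A int]]]]

int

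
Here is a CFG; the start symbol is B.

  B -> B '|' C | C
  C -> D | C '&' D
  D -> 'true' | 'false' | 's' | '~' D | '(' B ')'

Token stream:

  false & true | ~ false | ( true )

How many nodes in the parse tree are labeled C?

[B [B [B [C [C [D false]] & [D true]]] | [C [D ~ [D false]]]] | [C [D ( [B [C [D true]]] )]]]

5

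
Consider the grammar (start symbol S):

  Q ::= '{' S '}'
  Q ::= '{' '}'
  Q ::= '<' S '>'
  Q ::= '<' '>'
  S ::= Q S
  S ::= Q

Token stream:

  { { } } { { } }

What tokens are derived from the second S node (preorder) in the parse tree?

{ }

[S [Q { [S [Q { }]] }] [S [Q { [S [Q { }]] }]]]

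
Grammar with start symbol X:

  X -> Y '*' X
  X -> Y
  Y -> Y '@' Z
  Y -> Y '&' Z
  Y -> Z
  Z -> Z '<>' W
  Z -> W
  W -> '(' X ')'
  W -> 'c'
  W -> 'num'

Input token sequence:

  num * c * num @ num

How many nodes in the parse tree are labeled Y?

4

[X [Y [Z [W num]]] * [X [Y [Z [W c]]] * [X [Y [Y [Z [W num]]] @ [Z [W num]]]]]]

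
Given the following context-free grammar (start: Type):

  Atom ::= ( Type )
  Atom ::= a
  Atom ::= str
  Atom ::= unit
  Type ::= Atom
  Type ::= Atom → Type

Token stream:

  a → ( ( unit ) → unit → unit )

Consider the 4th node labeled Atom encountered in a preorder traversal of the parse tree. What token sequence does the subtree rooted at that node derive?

unit

[Type [Atom a] → [Type [Atom ( [Type [Atom ( [Type [Atom unit]] )] → [Type [Atom unit] → [Type [Atom unit]]]] )]]]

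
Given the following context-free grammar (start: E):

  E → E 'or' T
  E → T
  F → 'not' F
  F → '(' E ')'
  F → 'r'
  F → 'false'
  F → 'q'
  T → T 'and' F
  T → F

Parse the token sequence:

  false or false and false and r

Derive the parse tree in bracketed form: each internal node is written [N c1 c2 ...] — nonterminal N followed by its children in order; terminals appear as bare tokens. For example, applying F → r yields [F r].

E
E or T
T or T
F or T
false or T
false or T and F
false or T and F and F
false or F and F and F
false or false and F and F
false or false and false and F
false or false and false and r

[E [E [T [F false]]] or [T [T [T [F false]] and [F false]] and [F r]]]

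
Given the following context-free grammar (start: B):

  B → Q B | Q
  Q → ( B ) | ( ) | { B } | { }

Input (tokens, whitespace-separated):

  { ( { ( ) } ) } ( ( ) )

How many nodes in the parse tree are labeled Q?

[B [Q { [B [Q ( [B [Q { [B [Q ( )]] }]] )]] }] [B [Q ( [B [Q ( )]] )]]]

6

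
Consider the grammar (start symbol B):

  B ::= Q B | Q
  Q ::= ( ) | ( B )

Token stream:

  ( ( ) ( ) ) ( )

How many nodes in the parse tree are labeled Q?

4

[B [Q ( [B [Q ( )] [B [Q ( )]]] )] [B [Q ( )]]]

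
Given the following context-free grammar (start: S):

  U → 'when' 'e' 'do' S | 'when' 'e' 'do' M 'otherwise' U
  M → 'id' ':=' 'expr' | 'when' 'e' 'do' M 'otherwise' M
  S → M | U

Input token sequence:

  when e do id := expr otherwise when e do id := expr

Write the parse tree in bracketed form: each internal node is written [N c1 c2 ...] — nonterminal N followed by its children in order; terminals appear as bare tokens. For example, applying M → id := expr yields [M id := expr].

[S [U when e do [M id := expr] otherwise [U when e do [S [M id := expr]]]]]

S
U
when e do M otherwise U
when e do id := expr otherwise U
when e do id := expr otherwise when e do S
when e do id := expr otherwise when e do M
when e do id := expr otherwise when e do id := expr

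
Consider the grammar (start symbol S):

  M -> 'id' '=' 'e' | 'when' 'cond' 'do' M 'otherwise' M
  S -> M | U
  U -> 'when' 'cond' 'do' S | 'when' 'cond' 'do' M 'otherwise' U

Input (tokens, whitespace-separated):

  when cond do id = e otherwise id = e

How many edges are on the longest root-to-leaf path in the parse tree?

[S [M when cond do [M id = e] otherwise [M id = e]]]

3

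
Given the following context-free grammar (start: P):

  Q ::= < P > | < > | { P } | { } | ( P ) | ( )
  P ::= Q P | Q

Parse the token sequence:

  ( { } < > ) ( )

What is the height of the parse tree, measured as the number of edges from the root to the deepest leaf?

[P [Q ( [P [Q { }] [P [Q < >]]] )] [P [Q ( )]]]

5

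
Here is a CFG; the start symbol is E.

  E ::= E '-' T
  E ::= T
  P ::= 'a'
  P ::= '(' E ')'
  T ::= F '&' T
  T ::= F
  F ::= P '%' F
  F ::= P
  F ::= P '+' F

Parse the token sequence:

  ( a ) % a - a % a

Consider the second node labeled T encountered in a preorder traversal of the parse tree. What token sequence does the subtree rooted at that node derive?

[E [E [T [F [P ( [E [T [F [P a]]]] )] % [F [P a]]]]] - [T [F [P a] % [F [P a]]]]]

a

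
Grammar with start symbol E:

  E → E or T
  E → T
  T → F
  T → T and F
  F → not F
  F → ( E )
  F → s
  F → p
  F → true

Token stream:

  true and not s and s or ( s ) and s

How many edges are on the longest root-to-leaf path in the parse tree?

[E [E [T [T [T [F true]] and [F not [F s]]] and [F s]]] or [T [T [F ( [E [T [F s]]] )]] and [F s]]]

7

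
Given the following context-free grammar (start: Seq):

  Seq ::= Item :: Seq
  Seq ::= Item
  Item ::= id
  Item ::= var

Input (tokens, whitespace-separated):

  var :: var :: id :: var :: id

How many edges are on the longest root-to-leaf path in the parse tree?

6

[Seq [Item var] :: [Seq [Item var] :: [Seq [Item id] :: [Seq [Item var] :: [Seq [Item id]]]]]]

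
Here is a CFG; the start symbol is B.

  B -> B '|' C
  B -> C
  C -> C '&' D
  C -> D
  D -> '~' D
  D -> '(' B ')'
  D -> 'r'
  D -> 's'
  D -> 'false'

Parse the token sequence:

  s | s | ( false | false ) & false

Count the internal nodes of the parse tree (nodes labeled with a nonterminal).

[B [B [B [C [D s]]] | [C [D s]]] | [C [C [D ( [B [B [C [D false]]] | [C [D false]]] )]] & [D false]]]

17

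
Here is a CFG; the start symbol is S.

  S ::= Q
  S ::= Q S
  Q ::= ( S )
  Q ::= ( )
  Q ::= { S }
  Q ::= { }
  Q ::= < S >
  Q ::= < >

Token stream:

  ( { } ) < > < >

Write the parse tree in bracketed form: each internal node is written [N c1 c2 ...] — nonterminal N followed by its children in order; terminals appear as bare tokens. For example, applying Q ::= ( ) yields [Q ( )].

S
Q S
( S ) S
( Q ) S
( { } ) S
( { } ) Q S
( { } ) < > S
( { } ) < > Q
( { } ) < > < >

[S [Q ( [S [Q { }]] )] [S [Q < >] [S [Q < >]]]]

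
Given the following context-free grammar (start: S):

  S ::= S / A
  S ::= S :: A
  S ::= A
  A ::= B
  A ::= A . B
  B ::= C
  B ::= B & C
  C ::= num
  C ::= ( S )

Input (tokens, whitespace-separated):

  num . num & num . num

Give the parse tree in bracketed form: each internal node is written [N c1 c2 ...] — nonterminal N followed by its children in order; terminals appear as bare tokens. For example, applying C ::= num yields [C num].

S
A
A . B
A . B . B
B . B . B
C . B . B
num . B . B
num . B & C . B
num . C & C . B
num . num & C . B
num . num & num . B
num . num & num . C
num . num & num . num

[S [A [A [A [B [C num]]] . [B [B [C num]] & [C num]]] . [B [C num]]]]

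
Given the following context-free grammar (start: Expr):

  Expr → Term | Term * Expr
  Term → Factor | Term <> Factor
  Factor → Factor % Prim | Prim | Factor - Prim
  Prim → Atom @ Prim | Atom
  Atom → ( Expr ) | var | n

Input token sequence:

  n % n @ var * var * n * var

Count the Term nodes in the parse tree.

4

[Expr [Term [Factor [Factor [Prim [Atom n]]] % [Prim [Atom n] @ [Prim [Atom var]]]]] * [Expr [Term [Factor [Prim [Atom var]]]] * [Expr [Term [Factor [Prim [Atom n]]]] * [Expr [Term [Factor [Prim [Atom var]]]]]]]]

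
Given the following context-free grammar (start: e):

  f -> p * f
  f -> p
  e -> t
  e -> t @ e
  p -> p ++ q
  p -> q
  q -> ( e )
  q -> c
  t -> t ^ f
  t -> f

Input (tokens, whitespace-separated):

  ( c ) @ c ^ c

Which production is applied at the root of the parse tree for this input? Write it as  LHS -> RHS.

[e [t [f [p [q ( [e [t [f [p [q c]]]]] )]]]] @ [e [t [t [f [p [q c]]]] ^ [f [p [q c]]]]]]

e -> t @ e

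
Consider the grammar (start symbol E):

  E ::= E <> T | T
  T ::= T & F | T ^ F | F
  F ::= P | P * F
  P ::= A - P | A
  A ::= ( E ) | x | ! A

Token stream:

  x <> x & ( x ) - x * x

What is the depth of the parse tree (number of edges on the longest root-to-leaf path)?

10

[E [E [T [F [P [A x]]]]] <> [T [T [F [P [A x]]]] & [F [P [A ( [E [T [F [P [A x]]]]] )] - [P [A x]]] * [F [P [A x]]]]]]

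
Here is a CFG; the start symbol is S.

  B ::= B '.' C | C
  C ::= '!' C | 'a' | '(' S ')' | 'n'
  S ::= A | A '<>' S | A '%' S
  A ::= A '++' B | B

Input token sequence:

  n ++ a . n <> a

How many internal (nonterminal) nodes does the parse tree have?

[S [A [A [B [C n]]] ++ [B [B [C a]] . [C n]]] <> [S [A [B [C a]]]]]

13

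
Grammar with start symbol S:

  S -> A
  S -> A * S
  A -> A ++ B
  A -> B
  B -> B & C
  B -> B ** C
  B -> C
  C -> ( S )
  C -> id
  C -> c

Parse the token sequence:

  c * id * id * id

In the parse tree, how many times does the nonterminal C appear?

[S [A [B [C c]]] * [S [A [B [C id]]] * [S [A [B [C id]]] * [S [A [B [C id]]]]]]]

4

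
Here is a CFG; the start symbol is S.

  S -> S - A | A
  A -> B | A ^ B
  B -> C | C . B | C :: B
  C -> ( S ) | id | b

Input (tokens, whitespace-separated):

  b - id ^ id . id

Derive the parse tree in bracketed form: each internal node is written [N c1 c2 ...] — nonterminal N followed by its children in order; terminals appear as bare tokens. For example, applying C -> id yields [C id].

[S [S [A [B [C b]]]] - [A [A [B [C id]]] ^ [B [C id] . [B [C id]]]]]

S
S - A
A - A
B - A
C - A
b - A
b - A ^ B
b - B ^ B
b - C ^ B
b - id ^ B
b - id ^ C . B
b - id ^ id . B
b - id ^ id . C
b - id ^ id . id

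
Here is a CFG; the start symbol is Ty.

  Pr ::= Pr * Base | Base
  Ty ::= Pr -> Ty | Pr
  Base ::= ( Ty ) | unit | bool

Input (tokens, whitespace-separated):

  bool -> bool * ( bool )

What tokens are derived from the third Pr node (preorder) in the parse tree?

[Ty [Pr [Base bool]] -> [Ty [Pr [Pr [Base bool]] * [Base ( [Ty [Pr [Base bool]]] )]]]]

bool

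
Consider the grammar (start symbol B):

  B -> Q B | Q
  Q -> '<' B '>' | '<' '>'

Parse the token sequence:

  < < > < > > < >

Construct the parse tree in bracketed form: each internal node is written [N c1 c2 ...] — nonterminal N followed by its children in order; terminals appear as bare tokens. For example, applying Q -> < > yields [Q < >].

[B [Q < [B [Q < >] [B [Q < >]]] >] [B [Q < >]]]

B
Q B
< B > B
< Q B > B
< < > B > B
< < > Q > B
< < > < > > B
< < > < > > Q
< < > < > > < >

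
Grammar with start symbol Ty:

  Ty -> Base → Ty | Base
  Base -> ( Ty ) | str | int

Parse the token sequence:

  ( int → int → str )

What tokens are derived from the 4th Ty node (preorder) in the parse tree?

[Ty [Base ( [Ty [Base int] → [Ty [Base int] → [Ty [Base str]]]] )]]

str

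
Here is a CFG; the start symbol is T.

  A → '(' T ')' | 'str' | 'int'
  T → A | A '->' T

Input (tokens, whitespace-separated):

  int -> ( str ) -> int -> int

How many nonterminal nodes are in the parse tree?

[T [A int] -> [T [A ( [T [A str]] )] -> [T [A int] -> [T [A int]]]]]

10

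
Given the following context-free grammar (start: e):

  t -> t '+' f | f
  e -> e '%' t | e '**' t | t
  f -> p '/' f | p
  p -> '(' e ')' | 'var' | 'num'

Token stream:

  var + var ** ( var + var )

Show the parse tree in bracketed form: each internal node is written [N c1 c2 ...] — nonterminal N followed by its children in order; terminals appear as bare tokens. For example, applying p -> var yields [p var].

e
e ** t
t ** t
t + f ** t
f + f ** t
p + f ** t
var + f ** t
var + p ** t
var + var ** t
var + var ** f
var + var ** p
var + var ** ( e )
var + var ** ( t )
var + var ** ( t + f )
var + var ** ( f + f )
var + var ** ( p + f )
var + var ** ( var + f )
var + var ** ( var + p )
var + var ** ( var + var )

[e [e [t [t [f [p var]]] + [f [p var]]]] ** [t [f [p ( [e [t [t [f [p var]]] + [f [p var]]]] )]]]]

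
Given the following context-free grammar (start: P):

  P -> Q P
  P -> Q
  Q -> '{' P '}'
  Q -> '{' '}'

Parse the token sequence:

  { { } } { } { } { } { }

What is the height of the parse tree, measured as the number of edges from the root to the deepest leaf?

6

[P [Q { [P [Q { }]] }] [P [Q { }] [P [Q { }] [P [Q { }] [P [Q { }]]]]]]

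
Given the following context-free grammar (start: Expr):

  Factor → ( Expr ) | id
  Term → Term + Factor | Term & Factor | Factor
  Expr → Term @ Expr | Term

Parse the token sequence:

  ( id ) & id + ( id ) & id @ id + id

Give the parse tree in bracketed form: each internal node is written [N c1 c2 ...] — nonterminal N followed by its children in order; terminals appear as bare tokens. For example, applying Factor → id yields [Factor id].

[Expr [Term [Term [Term [Term [Factor ( [Expr [Term [Factor id]]] )]] & [Factor id]] + [Factor ( [Expr [Term [Factor id]]] )]] & [Factor id]] @ [Expr [Term [Term [Factor id]] + [Factor id]]]]

Expr
Term @ Expr
Term & Factor @ Expr
Term + Factor & Factor @ Expr
Term & Factor + Factor & Factor @ Expr
Factor & Factor + Factor & Factor @ Expr
( Expr ) & Factor + Factor & Factor @ Expr
( Term ) & Factor + Factor & Factor @ Expr
( Factor ) & Factor + Factor & Factor @ Expr
( id ) & Factor + Factor & Factor @ Expr
( id ) & id + Factor & Factor @ Expr
( id ) & id + ( Expr ) & Factor @ Expr
( id ) & id + ( Term ) & Factor @ Expr
( id ) & id + ( Factor ) & Factor @ Expr
( id ) & id + ( id ) & Factor @ Expr
( id ) & id + ( id ) & id @ Expr
( id ) & id + ( id ) & id @ Term
( id ) & id + ( id ) & id @ Term + Factor
( id ) & id + ( id ) & id @ Factor + Factor
( id ) & id + ( id ) & id @ id + Factor
( id ) & id + ( id ) & id @ id + id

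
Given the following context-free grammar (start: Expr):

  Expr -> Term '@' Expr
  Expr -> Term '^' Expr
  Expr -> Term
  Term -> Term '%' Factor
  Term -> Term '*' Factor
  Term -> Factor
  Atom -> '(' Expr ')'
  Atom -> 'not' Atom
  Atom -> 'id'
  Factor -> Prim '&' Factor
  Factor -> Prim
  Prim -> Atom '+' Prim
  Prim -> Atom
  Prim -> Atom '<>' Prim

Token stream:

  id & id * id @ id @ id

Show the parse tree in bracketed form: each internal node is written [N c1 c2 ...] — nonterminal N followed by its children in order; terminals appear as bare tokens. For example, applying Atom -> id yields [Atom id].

[Expr [Term [Term [Factor [Prim [Atom id]] & [Factor [Prim [Atom id]]]]] * [Factor [Prim [Atom id]]]] @ [Expr [Term [Factor [Prim [Atom id]]]] @ [Expr [Term [Factor [Prim [Atom id]]]]]]]

Expr
Term @ Expr
Term * Factor @ Expr
Factor * Factor @ Expr
Prim & Factor * Factor @ Expr
Atom & Factor * Factor @ Expr
id & Factor * Factor @ Expr
id & Prim * Factor @ Expr
id & Atom * Factor @ Expr
id & id * Factor @ Expr
id & id * Prim @ Expr
id & id * Atom @ Expr
id & id * id @ Expr
id & id * id @ Term @ Expr
id & id * id @ Factor @ Expr
id & id * id @ Prim @ Expr
id & id * id @ Atom @ Expr
id & id * id @ id @ Expr
id & id * id @ id @ Term
id & id * id @ id @ Factor
id & id * id @ id @ Prim
id & id * id @ id @ Atom
id & id * id @ id @ id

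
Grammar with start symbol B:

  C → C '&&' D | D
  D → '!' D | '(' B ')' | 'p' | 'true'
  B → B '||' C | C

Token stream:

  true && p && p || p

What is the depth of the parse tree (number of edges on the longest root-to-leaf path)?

6

[B [B [C [C [C [D true]] && [D p]] && [D p]]] || [C [D p]]]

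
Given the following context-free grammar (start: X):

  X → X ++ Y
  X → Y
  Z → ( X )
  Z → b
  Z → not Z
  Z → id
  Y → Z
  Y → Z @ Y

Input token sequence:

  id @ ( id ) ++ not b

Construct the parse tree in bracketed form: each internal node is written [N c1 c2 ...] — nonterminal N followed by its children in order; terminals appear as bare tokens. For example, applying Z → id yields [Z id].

[X [X [Y [Z id] @ [Y [Z ( [X [Y [Z id]]] )]]]] ++ [Y [Z not [Z b]]]]

X
X ++ Y
Y ++ Y
Z @ Y ++ Y
id @ Y ++ Y
id @ Z ++ Y
id @ ( X ) ++ Y
id @ ( Y ) ++ Y
id @ ( Z ) ++ Y
id @ ( id ) ++ Y
id @ ( id ) ++ Z
id @ ( id ) ++ not Z
id @ ( id ) ++ not b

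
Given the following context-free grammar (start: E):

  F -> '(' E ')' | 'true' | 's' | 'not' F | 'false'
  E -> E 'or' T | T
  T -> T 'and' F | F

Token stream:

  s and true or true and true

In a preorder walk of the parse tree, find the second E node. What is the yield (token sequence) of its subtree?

[E [E [T [T [F s]] and [F true]]] or [T [T [F true]] and [F true]]]

s and true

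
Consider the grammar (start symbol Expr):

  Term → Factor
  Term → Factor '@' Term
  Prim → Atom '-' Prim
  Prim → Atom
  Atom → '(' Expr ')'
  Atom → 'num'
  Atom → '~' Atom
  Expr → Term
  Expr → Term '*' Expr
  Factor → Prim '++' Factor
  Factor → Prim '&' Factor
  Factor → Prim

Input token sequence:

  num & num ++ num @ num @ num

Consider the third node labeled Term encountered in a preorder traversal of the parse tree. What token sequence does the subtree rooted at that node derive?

num

[Expr [Term [Factor [Prim [Atom num]] & [Factor [Prim [Atom num]] ++ [Factor [Prim [Atom num]]]]] @ [Term [Factor [Prim [Atom num]]] @ [Term [Factor [Prim [Atom num]]]]]]]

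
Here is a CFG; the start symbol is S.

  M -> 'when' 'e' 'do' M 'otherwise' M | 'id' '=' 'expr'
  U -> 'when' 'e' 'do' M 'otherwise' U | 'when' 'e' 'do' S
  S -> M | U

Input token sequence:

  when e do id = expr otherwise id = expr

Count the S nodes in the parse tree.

1

[S [M when e do [M id = expr] otherwise [M id = expr]]]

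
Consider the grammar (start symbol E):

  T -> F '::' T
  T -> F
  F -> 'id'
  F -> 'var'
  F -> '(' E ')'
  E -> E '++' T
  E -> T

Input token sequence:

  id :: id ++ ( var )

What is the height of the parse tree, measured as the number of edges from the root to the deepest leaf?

[E [E [T [F id] :: [T [F id]]]] ++ [T [F ( [E [T [F var]]] )]]]

6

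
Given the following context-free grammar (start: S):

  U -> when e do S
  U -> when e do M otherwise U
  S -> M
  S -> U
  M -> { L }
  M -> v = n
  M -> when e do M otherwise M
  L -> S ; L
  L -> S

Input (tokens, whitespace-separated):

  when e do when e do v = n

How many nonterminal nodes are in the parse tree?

[S [U when e do [S [U when e do [S [M v = n]]]]]]

6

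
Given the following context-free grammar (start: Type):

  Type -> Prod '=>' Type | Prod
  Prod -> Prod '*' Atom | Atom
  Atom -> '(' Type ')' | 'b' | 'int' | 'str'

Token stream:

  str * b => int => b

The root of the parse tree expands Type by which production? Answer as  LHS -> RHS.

[Type [Prod [Prod [Atom str]] * [Atom b]] => [Type [Prod [Atom int]] => [Type [Prod [Atom b]]]]]

Type -> Prod '=>' Type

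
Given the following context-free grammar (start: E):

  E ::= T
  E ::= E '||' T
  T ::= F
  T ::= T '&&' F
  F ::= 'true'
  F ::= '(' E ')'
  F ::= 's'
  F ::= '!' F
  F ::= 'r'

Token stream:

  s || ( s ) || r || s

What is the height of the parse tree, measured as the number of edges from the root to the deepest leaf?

8

[E [E [E [E [T [F s]]] || [T [F ( [E [T [F s]]] )]]] || [T [F r]]] || [T [F s]]]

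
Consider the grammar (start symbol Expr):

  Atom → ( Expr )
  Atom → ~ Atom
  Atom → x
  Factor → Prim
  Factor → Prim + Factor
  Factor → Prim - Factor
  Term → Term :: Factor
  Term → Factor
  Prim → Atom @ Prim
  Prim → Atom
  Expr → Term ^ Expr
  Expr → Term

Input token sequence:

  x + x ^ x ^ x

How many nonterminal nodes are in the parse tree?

18

[Expr [Term [Factor [Prim [Atom x]] + [Factor [Prim [Atom x]]]]] ^ [Expr [Term [Factor [Prim [Atom x]]]] ^ [Expr [Term [Factor [Prim [Atom x]]]]]]]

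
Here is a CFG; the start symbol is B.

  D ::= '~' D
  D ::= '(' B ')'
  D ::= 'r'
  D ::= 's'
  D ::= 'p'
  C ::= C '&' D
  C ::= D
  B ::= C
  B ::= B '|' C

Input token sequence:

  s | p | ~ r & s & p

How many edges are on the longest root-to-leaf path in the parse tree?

6

[B [B [B [C [D s]]] | [C [D p]]] | [C [C [C [D ~ [D r]]] & [D s]] & [D p]]]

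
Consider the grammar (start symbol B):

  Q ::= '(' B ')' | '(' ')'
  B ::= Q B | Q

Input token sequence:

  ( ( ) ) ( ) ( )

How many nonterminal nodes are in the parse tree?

[B [Q ( [B [Q ( )]] )] [B [Q ( )] [B [Q ( )]]]]

8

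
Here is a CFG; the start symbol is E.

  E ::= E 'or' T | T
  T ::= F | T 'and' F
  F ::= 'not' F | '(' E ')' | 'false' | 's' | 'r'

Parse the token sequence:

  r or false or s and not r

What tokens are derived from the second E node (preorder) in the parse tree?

r or false

[E [E [E [T [F r]]] or [T [F false]]] or [T [T [F s]] and [F not [F r]]]]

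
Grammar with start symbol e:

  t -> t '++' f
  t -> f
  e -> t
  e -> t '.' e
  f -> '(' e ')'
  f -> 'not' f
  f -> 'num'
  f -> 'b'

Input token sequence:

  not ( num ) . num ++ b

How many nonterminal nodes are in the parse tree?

[e [t [f not [f ( [e [t [f num]]] )]]] . [e [t [t [f num]] ++ [f b]]]]

12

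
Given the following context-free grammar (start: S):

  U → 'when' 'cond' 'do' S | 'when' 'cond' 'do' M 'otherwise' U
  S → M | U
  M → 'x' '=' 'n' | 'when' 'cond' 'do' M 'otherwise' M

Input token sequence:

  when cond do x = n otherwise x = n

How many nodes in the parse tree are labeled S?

[S [M when cond do [M x = n] otherwise [M x = n]]]

1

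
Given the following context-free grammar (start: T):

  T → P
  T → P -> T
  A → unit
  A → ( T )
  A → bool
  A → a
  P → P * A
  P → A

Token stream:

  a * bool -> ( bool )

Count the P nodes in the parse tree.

4

[T [P [P [A a]] * [A bool]] -> [T [P [A ( [T [P [A bool]]] )]]]]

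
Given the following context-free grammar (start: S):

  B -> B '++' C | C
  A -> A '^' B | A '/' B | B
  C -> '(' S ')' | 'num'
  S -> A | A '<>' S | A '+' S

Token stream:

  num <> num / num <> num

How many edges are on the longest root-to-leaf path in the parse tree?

[S [A [B [C num]]] <> [S [A [A [B [C num]]] / [B [C num]]] <> [S [A [B [C num]]]]]]

6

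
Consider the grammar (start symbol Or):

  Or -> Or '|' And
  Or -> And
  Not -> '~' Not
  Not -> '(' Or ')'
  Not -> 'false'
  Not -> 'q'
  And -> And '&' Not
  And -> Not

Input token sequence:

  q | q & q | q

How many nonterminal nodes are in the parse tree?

11

[Or [Or [Or [And [Not q]]] | [And [And [Not q]] & [Not q]]] | [And [Not q]]]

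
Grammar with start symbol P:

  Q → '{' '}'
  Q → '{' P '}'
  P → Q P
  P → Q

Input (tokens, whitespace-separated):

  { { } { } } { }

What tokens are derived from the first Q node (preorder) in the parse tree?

{ { } { } }

[P [Q { [P [Q { }] [P [Q { }]]] }] [P [Q { }]]]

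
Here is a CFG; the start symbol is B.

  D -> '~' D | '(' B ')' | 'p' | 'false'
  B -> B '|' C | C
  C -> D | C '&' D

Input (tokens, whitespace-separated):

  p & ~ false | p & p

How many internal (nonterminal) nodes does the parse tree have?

11

[B [B [C [C [D p]] & [D ~ [D false]]]] | [C [C [D p]] & [D p]]]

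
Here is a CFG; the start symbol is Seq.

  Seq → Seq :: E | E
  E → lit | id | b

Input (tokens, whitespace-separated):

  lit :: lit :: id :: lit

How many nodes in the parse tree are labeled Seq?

[Seq [Seq [Seq [Seq [E lit]] :: [E lit]] :: [E id]] :: [E lit]]

4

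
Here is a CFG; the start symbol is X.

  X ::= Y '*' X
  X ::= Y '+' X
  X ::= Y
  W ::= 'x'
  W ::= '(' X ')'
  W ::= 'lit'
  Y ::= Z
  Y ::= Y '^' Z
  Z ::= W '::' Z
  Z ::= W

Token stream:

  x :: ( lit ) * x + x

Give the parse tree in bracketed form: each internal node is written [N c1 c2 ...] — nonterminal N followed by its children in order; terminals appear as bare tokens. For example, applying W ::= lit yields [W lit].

[X [Y [Z [W x] :: [Z [W ( [X [Y [Z [W lit]]]] )]]]] * [X [Y [Z [W x]]] + [X [Y [Z [W x]]]]]]

X
Y * X
Z * X
W :: Z * X
x :: Z * X
x :: W * X
x :: ( X ) * X
x :: ( Y ) * X
x :: ( Z ) * X
x :: ( W ) * X
x :: ( lit ) * X
x :: ( lit ) * Y + X
x :: ( lit ) * Z + X
x :: ( lit ) * W + X
x :: ( lit ) * x + X
x :: ( lit ) * x + Y
x :: ( lit ) * x + Z
x :: ( lit ) * x + W
x :: ( lit ) * x + x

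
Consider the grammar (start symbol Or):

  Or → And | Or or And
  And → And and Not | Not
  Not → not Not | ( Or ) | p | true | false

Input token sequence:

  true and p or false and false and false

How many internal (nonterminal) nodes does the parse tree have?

[Or [Or [And [And [Not true]] and [Not p]]] or [And [And [And [Not false]] and [Not false]] and [Not false]]]

12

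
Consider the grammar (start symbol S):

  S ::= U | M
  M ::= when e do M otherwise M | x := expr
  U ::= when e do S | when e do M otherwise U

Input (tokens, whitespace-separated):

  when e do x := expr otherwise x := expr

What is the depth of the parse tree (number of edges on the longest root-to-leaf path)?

3

[S [M when e do [M x := expr] otherwise [M x := expr]]]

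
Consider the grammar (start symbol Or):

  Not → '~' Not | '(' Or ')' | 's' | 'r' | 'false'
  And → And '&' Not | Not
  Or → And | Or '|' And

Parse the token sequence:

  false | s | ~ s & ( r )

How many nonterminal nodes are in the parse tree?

[Or [Or [Or [And [Not false]]] | [And [Not s]]] | [And [And [Not ~ [Not s]]] & [Not ( [Or [And [Not r]]] )]]]

15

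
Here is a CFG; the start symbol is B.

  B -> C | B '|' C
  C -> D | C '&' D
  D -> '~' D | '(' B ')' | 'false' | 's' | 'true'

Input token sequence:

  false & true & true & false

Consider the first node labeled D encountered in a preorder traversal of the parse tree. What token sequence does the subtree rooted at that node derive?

[B [C [C [C [C [D false]] & [D true]] & [D true]] & [D false]]]

false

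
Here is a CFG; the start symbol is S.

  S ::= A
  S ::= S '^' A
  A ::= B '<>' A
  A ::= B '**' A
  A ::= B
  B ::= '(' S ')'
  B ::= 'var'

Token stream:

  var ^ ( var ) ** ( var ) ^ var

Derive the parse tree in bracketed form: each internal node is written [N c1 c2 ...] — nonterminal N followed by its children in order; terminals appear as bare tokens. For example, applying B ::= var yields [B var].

[S [S [S [A [B var]]] ^ [A [B ( [S [A [B var]]] )] ** [A [B ( [S [A [B var]]] )]]]] ^ [A [B var]]]

S
S ^ A
S ^ A ^ A
A ^ A ^ A
B ^ A ^ A
var ^ A ^ A
var ^ B ** A ^ A
var ^ ( S ) ** A ^ A
var ^ ( A ) ** A ^ A
var ^ ( B ) ** A ^ A
var ^ ( var ) ** A ^ A
var ^ ( var ) ** B ^ A
var ^ ( var ) ** ( S ) ^ A
var ^ ( var ) ** ( A ) ^ A
var ^ ( var ) ** ( B ) ^ A
var ^ ( var ) ** ( var ) ^ A
var ^ ( var ) ** ( var ) ^ B
var ^ ( var ) ** ( var ) ^ var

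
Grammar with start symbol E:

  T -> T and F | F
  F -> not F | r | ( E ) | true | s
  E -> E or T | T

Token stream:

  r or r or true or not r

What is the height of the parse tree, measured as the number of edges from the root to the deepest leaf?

6

[E [E [E [E [T [F r]]] or [T [F r]]] or [T [F true]]] or [T [F not [F r]]]]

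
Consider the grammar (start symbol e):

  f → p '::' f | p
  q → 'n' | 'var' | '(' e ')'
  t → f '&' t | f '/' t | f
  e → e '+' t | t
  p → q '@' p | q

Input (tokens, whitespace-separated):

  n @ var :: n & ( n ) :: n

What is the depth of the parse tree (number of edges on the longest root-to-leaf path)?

11

[e [t [f [p [q n] @ [p [q var]]] :: [f [p [q n]]]] & [t [f [p [q ( [e [t [f [p [q n]]]]] )]] :: [f [p [q n]]]]]]]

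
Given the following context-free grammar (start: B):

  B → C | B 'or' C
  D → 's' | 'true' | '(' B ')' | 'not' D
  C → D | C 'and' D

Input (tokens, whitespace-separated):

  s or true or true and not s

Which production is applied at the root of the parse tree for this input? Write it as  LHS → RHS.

B → B 'or' C

[B [B [B [C [D s]]] or [C [D true]]] or [C [C [D true]] and [D not [D s]]]]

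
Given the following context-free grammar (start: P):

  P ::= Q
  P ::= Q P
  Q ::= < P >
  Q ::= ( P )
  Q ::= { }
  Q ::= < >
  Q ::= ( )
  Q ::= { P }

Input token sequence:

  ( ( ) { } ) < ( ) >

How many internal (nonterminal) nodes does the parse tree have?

10

[P [Q ( [P [Q ( )] [P [Q { }]]] )] [P [Q < [P [Q ( )]] >]]]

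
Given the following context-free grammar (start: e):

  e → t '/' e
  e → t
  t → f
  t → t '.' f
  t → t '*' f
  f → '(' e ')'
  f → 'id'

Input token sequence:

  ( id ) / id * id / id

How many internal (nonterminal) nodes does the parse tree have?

14

[e [t [f ( [e [t [f id]]] )]] / [e [t [t [f id]] * [f id]] / [e [t [f id]]]]]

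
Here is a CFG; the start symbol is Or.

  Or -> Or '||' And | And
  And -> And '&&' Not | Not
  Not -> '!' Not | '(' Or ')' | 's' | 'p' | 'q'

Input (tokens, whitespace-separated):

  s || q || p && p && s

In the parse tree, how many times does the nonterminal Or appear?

3

[Or [Or [Or [And [Not s]]] || [And [Not q]]] || [And [And [And [Not p]] && [Not p]] && [Not s]]]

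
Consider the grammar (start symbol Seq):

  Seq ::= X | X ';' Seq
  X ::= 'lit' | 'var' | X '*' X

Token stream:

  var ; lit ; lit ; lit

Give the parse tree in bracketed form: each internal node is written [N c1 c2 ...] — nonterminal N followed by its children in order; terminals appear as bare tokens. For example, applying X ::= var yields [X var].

Seq
X ; Seq
var ; Seq
var ; X ; Seq
var ; lit ; Seq
var ; lit ; X ; Seq
var ; lit ; lit ; Seq
var ; lit ; lit ; X
var ; lit ; lit ; lit

[Seq [X var] ; [Seq [X lit] ; [Seq [X lit] ; [Seq [X lit]]]]]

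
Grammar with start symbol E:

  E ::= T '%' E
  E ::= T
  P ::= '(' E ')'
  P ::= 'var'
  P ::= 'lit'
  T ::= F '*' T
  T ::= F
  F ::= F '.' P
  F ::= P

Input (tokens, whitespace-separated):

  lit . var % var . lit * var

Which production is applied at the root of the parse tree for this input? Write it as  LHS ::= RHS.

E ::= T '%' E

[E [T [F [F [P lit]] . [P var]]] % [E [T [F [F [P var]] . [P lit]] * [T [F [P var]]]]]]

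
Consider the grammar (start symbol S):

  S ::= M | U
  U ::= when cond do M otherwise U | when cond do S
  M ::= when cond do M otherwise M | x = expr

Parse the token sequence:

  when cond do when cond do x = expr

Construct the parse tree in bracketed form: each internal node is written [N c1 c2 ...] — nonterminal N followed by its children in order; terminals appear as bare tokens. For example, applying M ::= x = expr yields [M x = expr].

S
U
when cond do S
when cond do U
when cond do when cond do S
when cond do when cond do M
when cond do when cond do x = expr

[S [U when cond do [S [U when cond do [S [M x = expr]]]]]]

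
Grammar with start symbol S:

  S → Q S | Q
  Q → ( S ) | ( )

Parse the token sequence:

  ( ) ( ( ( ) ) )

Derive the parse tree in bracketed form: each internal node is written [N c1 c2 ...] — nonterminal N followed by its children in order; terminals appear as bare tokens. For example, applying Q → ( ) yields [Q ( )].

S
Q S
( ) S
( ) Q
( ) ( S )
( ) ( Q )
( ) ( ( S ) )
( ) ( ( Q ) )
( ) ( ( ( ) ) )

[S [Q ( )] [S [Q ( [S [Q ( [S [Q ( )]] )]] )]]]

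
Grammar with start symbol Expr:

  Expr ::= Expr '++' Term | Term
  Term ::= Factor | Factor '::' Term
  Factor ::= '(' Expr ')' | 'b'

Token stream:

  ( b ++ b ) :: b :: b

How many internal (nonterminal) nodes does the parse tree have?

13

[Expr [Term [Factor ( [Expr [Expr [Term [Factor b]]] ++ [Term [Factor b]]] )] :: [Term [Factor b] :: [Term [Factor b]]]]]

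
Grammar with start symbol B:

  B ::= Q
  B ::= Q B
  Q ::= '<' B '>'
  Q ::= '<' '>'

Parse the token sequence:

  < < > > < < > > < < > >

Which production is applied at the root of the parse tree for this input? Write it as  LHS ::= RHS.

[B [Q < [B [Q < >]] >] [B [Q < [B [Q < >]] >] [B [Q < [B [Q < >]] >]]]]

B ::= Q B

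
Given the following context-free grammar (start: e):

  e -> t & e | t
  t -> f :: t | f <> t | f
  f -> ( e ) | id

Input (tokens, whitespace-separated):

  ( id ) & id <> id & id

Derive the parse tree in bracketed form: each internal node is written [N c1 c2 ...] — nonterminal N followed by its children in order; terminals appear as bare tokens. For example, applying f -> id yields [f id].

e
t & e
f & e
( e ) & e
( t ) & e
( f ) & e
( id ) & e
( id ) & t & e
( id ) & f <> t & e
( id ) & id <> t & e
( id ) & id <> f & e
( id ) & id <> id & e
( id ) & id <> id & t
( id ) & id <> id & f
( id ) & id <> id & id

[e [t [f ( [e [t [f id]]] )]] & [e [t [f id] <> [t [f id]]] & [e [t [f id]]]]]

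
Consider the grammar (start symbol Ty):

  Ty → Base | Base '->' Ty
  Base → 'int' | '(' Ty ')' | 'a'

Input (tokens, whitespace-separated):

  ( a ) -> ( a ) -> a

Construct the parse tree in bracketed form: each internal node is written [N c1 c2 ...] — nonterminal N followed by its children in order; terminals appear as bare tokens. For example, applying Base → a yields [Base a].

[Ty [Base ( [Ty [Base a]] )] -> [Ty [Base ( [Ty [Base a]] )] -> [Ty [Base a]]]]

Ty
Base -> Ty
( Ty ) -> Ty
( Base ) -> Ty
( a ) -> Ty
( a ) -> Base -> Ty
( a ) -> ( Ty ) -> Ty
( a ) -> ( Base ) -> Ty
( a ) -> ( a ) -> Ty
( a ) -> ( a ) -> Base
( a ) -> ( a ) -> a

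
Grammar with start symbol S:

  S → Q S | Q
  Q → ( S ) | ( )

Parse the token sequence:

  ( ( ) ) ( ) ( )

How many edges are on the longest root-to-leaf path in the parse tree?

[S [Q ( [S [Q ( )]] )] [S [Q ( )] [S [Q ( )]]]]

4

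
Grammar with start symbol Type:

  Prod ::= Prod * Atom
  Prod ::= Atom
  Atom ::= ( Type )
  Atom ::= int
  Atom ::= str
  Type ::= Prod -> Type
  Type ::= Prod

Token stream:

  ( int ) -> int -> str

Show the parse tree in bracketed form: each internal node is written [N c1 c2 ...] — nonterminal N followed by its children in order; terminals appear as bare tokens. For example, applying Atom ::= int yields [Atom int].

Type
Prod -> Type
Atom -> Type
( Type ) -> Type
( Prod ) -> Type
( Atom ) -> Type
( int ) -> Type
( int ) -> Prod -> Type
( int ) -> Atom -> Type
( int ) -> int -> Type
( int ) -> int -> Prod
( int ) -> int -> Atom
( int ) -> int -> str

[Type [Prod [Atom ( [Type [Prod [Atom int]]] )]] -> [Type [Prod [Atom int]] -> [Type [Prod [Atom str]]]]]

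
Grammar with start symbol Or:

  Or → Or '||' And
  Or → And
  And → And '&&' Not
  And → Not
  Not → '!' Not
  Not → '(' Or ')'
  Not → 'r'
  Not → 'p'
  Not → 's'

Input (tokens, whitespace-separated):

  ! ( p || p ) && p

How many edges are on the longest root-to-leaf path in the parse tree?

9

[Or [And [And [Not ! [Not ( [Or [Or [And [Not p]]] || [And [Not p]]] )]]] && [Not p]]]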